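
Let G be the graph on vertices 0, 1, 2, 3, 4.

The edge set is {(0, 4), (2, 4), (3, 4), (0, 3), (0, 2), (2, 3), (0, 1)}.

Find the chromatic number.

0, 2, 3, 4 form a clique, so at least 4 colors are needed.
4 colors suffice: color red → {0}; color blue → {1, 4}; color green → {2}; color yellow → {3}. Every edge joins two different colors.

4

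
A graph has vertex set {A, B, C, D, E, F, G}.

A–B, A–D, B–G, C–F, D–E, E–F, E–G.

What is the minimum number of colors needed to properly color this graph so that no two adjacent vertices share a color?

3

The cycle G-E-D-A-B-G has odd length 5, so it cannot be 2-colored; at least 3 colors are needed.
A valid assignment using 3 colors: A=3, B=1, C=1, D=2, E=1, F=2, G=2. No two adjacent vertices share a color.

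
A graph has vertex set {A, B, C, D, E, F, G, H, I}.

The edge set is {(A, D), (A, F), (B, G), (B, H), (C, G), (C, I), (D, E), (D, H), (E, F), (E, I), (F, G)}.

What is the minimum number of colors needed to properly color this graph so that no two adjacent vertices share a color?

3

The cycle C-I-E-F-G-C has odd length 5, so it cannot be 2-colored; at least 3 colors are needed.
3 colors suffice: color 1 → {D, G, I}; color 2 → {C, F, H}; color 3 → {A, B, E}. Every edge joins two different colors.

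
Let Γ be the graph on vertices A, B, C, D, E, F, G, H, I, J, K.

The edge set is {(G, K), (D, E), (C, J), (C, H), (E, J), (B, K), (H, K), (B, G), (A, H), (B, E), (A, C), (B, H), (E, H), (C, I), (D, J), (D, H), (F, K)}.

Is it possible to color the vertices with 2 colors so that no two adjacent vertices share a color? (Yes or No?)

A, C, H are pairwise adjacent, so at least 3 colors are needed.
So 2 colors are not enough.

No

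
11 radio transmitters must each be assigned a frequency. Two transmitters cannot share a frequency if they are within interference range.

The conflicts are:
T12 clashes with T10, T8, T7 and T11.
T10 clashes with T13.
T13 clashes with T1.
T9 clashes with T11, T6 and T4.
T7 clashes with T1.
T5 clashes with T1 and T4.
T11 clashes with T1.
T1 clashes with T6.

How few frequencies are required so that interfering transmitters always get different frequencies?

The cycle T13-T10-T12-T11-T1-T13 has odd length 5, so it cannot be 2-colored; at least 3 frequencies are needed.
3 frequencies suffice: frequency 1 → {T12, T9, T1}; frequency 2 → {T10, T8, T7, T11, T6, T4}; frequency 3 → {T13, T5}. Each listed conflict is separated.

3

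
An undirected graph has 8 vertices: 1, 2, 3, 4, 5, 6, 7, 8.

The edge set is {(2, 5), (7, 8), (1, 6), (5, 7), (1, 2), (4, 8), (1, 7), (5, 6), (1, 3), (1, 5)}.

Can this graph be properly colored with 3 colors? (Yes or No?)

The chromatic number is 3. 1, 2, 5 are pairwise adjacent, so at least 3 colors are needed.
One proper 3-coloring: 1=a, 2=c, 3=b, 4=b, 5=b, 6=c, 7=c, 8=a.
That is already a proper 3-coloring.

Yes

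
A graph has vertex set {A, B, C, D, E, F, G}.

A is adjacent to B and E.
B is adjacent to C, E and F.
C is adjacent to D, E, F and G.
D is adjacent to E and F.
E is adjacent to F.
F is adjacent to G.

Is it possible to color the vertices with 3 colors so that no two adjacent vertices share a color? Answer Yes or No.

No

C, D, E, F are mutually adjacent (a clique of size 4), so at least 4 colors are needed.
So 3 colors are not enough.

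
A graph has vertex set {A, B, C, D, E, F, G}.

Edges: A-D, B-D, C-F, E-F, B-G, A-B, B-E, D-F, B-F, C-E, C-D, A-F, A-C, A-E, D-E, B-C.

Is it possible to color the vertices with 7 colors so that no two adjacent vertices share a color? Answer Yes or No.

Yes

The chromatic number is 6. A, B, C, D, E, F form a clique, so at least 6 colors are needed.
One proper 6-coloring: A=3, B=1, C=5, D=2, E=6, F=4, G=2.
Since 7 ≥ 6, a proper 7-coloring certainly exists.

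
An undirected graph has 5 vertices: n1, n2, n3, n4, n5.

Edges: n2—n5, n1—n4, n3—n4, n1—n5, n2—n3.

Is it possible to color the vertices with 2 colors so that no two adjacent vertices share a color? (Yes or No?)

The cycle n2-n5-n1-n4-n3-n2 has odd length 5, so it cannot be 2-colored; at least 3 colors are needed.
So 2 colors are not enough.

No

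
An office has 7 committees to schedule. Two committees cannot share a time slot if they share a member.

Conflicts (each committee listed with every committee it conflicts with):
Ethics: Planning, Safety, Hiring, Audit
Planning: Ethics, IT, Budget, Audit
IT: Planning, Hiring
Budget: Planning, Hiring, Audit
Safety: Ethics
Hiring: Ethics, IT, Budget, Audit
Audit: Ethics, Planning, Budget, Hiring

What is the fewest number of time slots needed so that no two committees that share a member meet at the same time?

Ethics, Planning, Audit all conflict with each other, so at least 3 time slots are needed.
3 time slots suffice: Ethics=3, Planning=1, IT=2, Budget=3, Safety=1, Hiring=1, Audit=2. No two conflicting committees share a time slot.

3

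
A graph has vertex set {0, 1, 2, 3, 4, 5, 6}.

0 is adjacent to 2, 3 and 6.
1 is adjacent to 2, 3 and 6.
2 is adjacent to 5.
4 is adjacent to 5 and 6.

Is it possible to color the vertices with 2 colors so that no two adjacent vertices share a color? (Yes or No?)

No

The cycle 6-4-5-2-0-6 has odd length 5, so it cannot be 2-colored; at least 3 colors are needed.
So 2 colors are not enough.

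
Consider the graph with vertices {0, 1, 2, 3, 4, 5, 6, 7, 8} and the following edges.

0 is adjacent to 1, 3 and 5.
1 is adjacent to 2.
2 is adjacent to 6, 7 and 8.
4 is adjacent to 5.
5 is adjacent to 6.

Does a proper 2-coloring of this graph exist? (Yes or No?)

The cycle 6-2-1-0-5-6 has odd length 5, so it cannot be 2-colored; at least 3 colors are needed.
So 2 colors are not enough.

No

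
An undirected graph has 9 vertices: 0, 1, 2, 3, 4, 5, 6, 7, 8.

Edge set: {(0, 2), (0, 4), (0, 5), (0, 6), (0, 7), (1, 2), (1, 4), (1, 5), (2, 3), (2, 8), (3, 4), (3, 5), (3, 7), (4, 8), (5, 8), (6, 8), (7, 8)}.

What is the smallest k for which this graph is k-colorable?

2

6 and 8 are adjacent, so at least 2 colors are needed.
One proper 2-coloring: 0=red, 1=red, 2=blue, 3=red, 4=blue, 5=blue, 6=blue, 7=blue, 8=red. No two adjacent vertices share a color.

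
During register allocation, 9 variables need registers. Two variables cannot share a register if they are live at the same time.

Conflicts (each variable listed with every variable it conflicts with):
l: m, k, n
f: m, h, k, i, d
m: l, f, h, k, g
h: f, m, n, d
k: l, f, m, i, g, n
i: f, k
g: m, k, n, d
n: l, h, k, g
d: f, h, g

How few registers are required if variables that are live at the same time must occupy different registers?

3

f, k, i pairwise conflict, so at least 3 registers are needed.
3 registers suffice: register 1 → {h, k}; register 2 → {l, f, g}; register 3 → {m, i, n, d}. No two conflicting variables share a register.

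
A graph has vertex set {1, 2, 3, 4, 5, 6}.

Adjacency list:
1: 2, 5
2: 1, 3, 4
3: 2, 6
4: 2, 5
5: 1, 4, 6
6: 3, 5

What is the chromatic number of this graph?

3

The cycle 4-5-6-3-2-4 has odd length 5, so it cannot be 2-colored; at least 3 colors are needed.
3 colors suffice: 1=blue, 2=red, 3=green, 4=blue, 5=red, 6=blue. No two adjacent vertices share a color.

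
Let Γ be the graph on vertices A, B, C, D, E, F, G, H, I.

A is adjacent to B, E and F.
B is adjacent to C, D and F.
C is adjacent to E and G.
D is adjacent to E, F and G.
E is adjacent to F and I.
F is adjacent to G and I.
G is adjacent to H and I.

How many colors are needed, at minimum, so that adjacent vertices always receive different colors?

A, B, F form a triangle, so at least 3 colors are needed.
3 colors suffice: A=green, B=blue, C=red, D=green, E=blue, F=red, G=blue, H=red, I=green. No two adjacent vertices share a color.

3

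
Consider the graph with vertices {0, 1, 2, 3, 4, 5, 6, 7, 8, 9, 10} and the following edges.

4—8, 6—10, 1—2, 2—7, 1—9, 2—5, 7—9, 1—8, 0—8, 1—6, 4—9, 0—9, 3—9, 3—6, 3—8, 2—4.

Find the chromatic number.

1 and 2 are adjacent, so at least 2 colors are needed.
2 colors suffice: color red → {2, 6, 8, 9}; color blue → {0, 1, 3, 4, 5, 7, 10}. Each edge has distinct colors on its endpoints.

2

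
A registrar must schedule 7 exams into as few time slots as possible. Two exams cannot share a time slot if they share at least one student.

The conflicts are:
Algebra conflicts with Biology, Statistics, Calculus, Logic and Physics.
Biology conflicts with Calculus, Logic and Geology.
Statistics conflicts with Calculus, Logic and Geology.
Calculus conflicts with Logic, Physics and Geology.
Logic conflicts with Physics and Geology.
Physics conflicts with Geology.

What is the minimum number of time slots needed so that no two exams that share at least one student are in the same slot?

Statistics, Calculus, Logic, Geology are mutually in conflict, so at least 4 time slots are needed.
Using 4 time slots: Algebra=3, Biology=4, Statistics=4, Calculus=2, Logic=1, Physics=4, Geology=3. Each listed conflict is separated.

4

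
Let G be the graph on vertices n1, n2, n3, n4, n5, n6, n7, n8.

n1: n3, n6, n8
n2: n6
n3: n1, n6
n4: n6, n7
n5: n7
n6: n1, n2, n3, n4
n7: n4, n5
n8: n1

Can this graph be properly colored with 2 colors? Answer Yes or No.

n1, n3, n6 form a triangle, so at least 3 colors are needed.
So 2 colors are not enough.

No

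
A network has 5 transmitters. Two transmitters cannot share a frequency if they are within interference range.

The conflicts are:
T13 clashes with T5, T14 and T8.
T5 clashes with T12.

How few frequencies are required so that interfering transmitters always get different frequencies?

T5 and T12 conflict, so at least 2 frequencies are needed.
2 frequencies suffice: frequency 1 → {T13, T12}; frequency 2 → {T5, T14, T8}. Each listed conflict is separated.

2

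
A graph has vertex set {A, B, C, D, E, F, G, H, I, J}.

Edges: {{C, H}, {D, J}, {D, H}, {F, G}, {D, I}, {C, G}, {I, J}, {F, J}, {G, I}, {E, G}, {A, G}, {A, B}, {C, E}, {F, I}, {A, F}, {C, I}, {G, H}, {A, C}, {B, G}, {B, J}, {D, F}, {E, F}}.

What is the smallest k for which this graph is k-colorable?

D, F, I, J are pairwise adjacent (a clique of size 4), so at least 4 colors are needed.
4 colors suffice: color red → {D, G}; color blue → {B, C, F}; color green → {A, E, H, I}; color yellow → {J}. No two adjacent vertices share a color.

4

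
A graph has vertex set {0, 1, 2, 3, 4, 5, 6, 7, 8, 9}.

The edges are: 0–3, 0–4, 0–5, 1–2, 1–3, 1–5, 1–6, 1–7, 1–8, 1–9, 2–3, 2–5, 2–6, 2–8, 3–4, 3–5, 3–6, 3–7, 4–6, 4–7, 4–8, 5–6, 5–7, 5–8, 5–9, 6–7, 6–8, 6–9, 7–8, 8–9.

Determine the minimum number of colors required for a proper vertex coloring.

1, 5, 6, 8, 9 form a clique, so at least 5 colors are needed.
5 colors suffice: 0=b, 1=d, 2=e, 3=c, 4=a, 5=a, 6=b, 7=e, 8=c, 9=e. Each edge has distinct colors on its endpoints.

5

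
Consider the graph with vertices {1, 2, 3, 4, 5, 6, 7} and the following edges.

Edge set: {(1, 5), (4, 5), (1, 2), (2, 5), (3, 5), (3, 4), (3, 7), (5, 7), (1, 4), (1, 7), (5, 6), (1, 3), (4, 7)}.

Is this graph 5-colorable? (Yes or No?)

Yes

The chromatic number is 5. 1, 3, 4, 5, 7 form a clique, so at least 5 colors are needed.
5 colors suffice: 1=blue, 2=green, 3=yellow, 4=green, 5=red, 6=blue, 7=purple.
That is already a proper 5-coloring.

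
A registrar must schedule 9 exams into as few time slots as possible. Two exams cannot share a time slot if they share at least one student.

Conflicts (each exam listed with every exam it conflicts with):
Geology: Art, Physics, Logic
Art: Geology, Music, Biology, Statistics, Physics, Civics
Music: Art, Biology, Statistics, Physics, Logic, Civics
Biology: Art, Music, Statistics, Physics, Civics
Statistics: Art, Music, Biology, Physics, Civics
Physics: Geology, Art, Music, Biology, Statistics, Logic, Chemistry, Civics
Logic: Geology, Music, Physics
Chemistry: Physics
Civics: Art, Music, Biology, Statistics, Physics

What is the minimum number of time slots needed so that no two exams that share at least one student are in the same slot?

Art, Music, Biology, Statistics, Physics, Civics pairwise conflict, so at least 6 time slots are needed.
A valid assignment using 6 time slots: Geology=2, Art=3, Music=2, Biology=5, Statistics=6, Physics=1, Logic=3, Chemistry=2, Civics=4. Each listed conflict is separated.

6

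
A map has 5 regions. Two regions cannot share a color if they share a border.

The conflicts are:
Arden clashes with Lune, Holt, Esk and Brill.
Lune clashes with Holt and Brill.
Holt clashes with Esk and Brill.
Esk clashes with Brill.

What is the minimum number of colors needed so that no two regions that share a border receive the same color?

4

Arden, Holt, Esk, Brill are mutually in conflict, so at least 4 colors are needed.
One proper 4-coloring: Arden=2, Lune=4, Holt=1, Esk=4, Brill=3. No two conflicting regions share a color.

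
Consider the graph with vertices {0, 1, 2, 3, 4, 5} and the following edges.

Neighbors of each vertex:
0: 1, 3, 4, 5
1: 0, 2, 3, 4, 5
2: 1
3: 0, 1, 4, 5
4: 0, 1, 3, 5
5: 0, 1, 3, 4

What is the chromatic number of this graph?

0, 1, 3, 4, 5 form a clique, so at least 5 colors are needed.
A valid assignment using 5 colors: 0=e, 1=a, 2=b, 3=c, 4=d, 5=b. Every edge joins two different colors.

5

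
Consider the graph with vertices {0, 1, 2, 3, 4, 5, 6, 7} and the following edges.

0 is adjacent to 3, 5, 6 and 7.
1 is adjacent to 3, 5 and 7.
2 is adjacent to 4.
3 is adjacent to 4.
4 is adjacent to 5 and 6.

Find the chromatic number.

1 and 5 are adjacent, so at least 2 colors are needed.
2 colors suffice: 0=a, 1=a, 2=b, 3=b, 4=a, 5=b, 6=b, 7=b. No two adjacent vertices share a color.

2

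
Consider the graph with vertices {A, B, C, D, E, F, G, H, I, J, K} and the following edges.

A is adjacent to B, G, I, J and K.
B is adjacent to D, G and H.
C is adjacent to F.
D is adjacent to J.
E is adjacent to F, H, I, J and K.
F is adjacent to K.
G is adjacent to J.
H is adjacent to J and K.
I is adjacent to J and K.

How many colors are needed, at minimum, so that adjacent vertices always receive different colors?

3

A, G, J are pairwise adjacent, so at least 3 colors are needed.
3 colors suffice: color 1 → {B, C, J, K}; color 2 → {A, D, E}; color 3 → {F, G, H, I}. Each edge has distinct colors on its endpoints.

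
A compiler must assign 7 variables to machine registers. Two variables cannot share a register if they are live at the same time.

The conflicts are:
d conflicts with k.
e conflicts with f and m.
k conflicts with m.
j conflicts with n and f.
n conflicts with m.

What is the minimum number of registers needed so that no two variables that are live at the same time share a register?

3

The cycle f-j-n-m-e-f has odd length 5, so it cannot be 2-colored; at least 3 registers are needed.
3 registers suffice: register 1 → {d, j, m}; register 2 → {k, n, f}; register 3 → {e}. Every pair that conflicts lands in different registers.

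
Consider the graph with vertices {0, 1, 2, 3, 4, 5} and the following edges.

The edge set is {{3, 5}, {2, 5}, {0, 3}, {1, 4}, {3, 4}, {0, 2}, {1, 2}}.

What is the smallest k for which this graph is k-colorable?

3

The cycle 3-4-1-2-5-3 has odd length 5, so it cannot be 2-colored; at least 3 colors are needed.
3 colors suffice: color red → {2, 3}; color blue → {0, 1, 5}; color green → {4}. No two adjacent vertices share a color.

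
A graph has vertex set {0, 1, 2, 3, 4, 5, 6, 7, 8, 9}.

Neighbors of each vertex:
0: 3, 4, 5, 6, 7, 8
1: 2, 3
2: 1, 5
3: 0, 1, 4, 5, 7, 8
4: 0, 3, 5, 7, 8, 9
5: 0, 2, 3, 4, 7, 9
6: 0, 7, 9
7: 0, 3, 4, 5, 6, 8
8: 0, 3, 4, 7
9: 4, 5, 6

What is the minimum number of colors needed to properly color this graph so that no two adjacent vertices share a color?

0, 3, 4, 5, 7 are pairwise adjacent (a clique of size 5), so at least 5 colors are needed.
5 colors suffice: 0=purple, 1=blue, 2=red, 3=green, 4=yellow, 5=blue, 6=blue, 7=red, 8=blue, 9=red. No two adjacent vertices share a color.

5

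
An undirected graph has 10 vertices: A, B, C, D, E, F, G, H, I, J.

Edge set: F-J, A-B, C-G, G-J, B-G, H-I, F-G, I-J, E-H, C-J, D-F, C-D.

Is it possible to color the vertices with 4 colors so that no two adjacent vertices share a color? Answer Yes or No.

The chromatic number is 3. F, G, J are mutually adjacent, so at least 3 colors are needed.
3 colors suffice: color red → {A, D, E, G, I}; color blue → {B, H, J}; color green → {C, F}.
Since 4 ≥ 3, a proper 4-coloring certainly exists.

Yes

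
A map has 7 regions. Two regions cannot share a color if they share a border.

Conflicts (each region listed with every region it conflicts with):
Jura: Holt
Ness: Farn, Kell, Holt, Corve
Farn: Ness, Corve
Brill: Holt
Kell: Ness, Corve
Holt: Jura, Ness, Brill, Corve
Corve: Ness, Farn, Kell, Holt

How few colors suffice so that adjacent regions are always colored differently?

Ness, Kell, Corve are mutually in conflict, so at least 3 colors are needed.
3 colors suffice: Jura=1, Ness=2, Farn=3, Brill=1, Kell=3, Holt=3, Corve=1. Each listed conflict is separated.

3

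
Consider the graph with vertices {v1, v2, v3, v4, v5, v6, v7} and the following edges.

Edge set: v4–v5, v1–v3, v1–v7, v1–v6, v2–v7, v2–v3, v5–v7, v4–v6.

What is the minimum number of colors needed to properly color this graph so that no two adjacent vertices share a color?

3

The cycle v4-v6-v1-v7-v5-v4 has odd length 5, so it cannot be 2-colored; at least 3 colors are needed.
3 colors suffice: color R → {v1, v2, v5}; color B → {v3, v4, v7}; color G → {v6}. No two adjacent vertices share a color.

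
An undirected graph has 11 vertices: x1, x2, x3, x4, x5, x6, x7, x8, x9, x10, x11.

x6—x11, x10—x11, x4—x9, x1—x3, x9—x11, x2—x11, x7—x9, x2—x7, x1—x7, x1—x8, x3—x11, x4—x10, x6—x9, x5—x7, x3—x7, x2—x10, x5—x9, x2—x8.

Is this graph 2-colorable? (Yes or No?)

No

x5, x7, x9 form a triangle, so at least 3 colors are needed.
So 2 colors are not enough.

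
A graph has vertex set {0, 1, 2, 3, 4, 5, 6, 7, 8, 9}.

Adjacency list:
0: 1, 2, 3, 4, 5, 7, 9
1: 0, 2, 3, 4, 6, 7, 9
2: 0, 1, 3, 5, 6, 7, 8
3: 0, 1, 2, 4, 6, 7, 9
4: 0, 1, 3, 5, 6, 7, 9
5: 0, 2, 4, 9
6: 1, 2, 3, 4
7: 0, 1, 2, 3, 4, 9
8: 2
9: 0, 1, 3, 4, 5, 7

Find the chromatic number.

0, 1, 3, 4, 7, 9 are pairwise adjacent (a clique of size 6), so at least 6 colors are needed.
One proper 6-coloring: 0=d, 1=a, 2=b, 3=c, 4=b, 5=a, 6=d, 7=f, 8=a, 9=e. No two adjacent vertices share a color.

6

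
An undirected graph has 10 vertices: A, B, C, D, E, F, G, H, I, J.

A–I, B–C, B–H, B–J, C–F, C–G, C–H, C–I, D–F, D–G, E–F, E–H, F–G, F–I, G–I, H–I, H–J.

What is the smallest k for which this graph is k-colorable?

C, F, G, I form a clique, so at least 4 colors are needed.
4 colors suffice: color 1 → {A, F, H}; color 2 → {B, D, E, I}; color 3 → {C, J}; color 4 → {G}. Each edge has distinct colors on its endpoints.

4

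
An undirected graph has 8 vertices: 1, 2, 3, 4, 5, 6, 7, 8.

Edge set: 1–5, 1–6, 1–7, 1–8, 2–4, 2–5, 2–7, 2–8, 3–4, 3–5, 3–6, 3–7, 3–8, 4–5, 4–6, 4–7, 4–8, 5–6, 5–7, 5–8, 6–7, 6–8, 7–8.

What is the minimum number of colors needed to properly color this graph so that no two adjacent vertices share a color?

6

3, 4, 5, 6, 7, 8 are mutually adjacent (a clique of size 6), so at least 6 colors are needed.
One proper 6-coloring: 1=d, 2=e, 3=f, 4=d, 5=b, 6=e, 7=c, 8=a. No two adjacent vertices share a color.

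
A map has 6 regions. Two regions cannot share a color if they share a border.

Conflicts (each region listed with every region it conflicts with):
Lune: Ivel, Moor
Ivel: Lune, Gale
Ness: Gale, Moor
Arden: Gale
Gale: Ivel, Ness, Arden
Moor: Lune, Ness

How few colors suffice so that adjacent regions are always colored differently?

The cycle Ness-Moor-Lune-Ivel-Gale-Ness has odd length 5, so it cannot be 2-colored; at least 3 colors are needed.
One proper 3-coloring: Lune=1, Ivel=2, Ness=3, Arden=2, Gale=1, Moor=2. Each listed conflict is separated.

3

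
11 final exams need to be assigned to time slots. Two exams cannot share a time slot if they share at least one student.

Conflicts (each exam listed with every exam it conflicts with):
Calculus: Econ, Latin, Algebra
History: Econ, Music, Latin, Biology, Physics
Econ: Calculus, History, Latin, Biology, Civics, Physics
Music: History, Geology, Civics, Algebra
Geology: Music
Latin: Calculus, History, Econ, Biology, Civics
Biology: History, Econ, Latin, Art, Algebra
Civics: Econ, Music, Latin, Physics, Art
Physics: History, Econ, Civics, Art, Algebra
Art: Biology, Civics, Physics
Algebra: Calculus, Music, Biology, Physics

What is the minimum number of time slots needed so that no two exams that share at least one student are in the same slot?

History, Econ, Latin, Biology all conflict with each other, so at least 4 time slots are needed.
4 time slots suffice: time slot 1 → {Econ, Music, Art}; time slot 2 → {History, Geology, Civics, Algebra}; time slot 3 → {Latin, Physics}; time slot 4 → {Calculus, Biology}. Each listed conflict is separated.

4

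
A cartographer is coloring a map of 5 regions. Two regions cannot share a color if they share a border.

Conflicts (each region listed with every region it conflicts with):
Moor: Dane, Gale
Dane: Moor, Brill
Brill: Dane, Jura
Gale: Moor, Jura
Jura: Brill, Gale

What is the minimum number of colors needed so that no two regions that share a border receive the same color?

The cycle Dane-Moor-Gale-Jura-Brill-Dane has odd length 5, so it cannot be 2-colored; at least 3 colors are needed.
One proper 3-coloring: Moor=2, Dane=1, Brill=2, Gale=1, Jura=3. No two conflicting regions share a color.

3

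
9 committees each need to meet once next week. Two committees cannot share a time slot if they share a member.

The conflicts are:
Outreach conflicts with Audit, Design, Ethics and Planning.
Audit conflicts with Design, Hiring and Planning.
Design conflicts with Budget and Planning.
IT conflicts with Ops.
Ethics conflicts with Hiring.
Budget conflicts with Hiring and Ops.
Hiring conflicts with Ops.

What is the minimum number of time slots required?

4

Outreach, Audit, Design, Planning pairwise conflict, so at least 4 time slots are needed.
4 time slots suffice: time slot 1 → {Design, IT, Hiring}; time slot 2 → {Audit, Ethics, Budget}; time slot 3 → {Outreach, Ops}; time slot 4 → {Planning}. Every pair that conflicts lands in different time slots.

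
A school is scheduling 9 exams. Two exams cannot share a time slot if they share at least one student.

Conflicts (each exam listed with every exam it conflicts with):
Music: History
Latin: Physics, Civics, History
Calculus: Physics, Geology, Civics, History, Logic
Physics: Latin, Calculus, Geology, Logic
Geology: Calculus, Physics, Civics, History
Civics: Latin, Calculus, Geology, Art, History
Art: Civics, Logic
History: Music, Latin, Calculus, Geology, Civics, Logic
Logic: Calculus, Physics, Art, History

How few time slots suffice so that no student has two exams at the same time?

Calculus, Geology, Civics, History pairwise conflict, so at least 4 time slots are needed.
Using 4 time slots: Music=2, Latin=2, Calculus=2, Physics=1, Geology=4, Civics=3, Art=1, History=1, Logic=3. No two conflicting exams share a time slot.

4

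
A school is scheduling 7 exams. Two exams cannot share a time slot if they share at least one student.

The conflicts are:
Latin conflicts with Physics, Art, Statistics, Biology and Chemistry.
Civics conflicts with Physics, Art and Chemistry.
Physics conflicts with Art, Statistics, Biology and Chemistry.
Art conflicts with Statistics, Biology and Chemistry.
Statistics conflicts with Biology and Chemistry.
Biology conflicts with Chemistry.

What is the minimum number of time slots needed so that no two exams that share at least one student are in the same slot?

6

Latin, Physics, Art, Statistics, Biology, Chemistry are mutually in conflict, so at least 6 time slots are needed.
6 time slots suffice: time slot 1 → {Physics}; time slot 2 → {Art}; time slot 3 → {Chemistry}; time slot 4 → {Civics, Biology}; time slot 5 → {Statistics}; time slot 6 → {Latin}. Every pair that conflicts lands in different time slots.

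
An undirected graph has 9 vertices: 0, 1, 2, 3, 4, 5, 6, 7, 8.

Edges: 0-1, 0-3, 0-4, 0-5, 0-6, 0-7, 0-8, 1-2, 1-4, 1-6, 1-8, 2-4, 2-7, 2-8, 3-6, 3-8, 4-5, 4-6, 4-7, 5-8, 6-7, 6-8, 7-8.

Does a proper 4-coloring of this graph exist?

Yes

The chromatic number is 4. 0, 1, 4, 6 form a clique, so at least 4 colors are needed.
One proper 4-coloring: 0=b, 1=d, 2=b, 3=d, 4=a, 5=c, 6=c, 7=d, 8=a.
That is already a proper 4-coloring.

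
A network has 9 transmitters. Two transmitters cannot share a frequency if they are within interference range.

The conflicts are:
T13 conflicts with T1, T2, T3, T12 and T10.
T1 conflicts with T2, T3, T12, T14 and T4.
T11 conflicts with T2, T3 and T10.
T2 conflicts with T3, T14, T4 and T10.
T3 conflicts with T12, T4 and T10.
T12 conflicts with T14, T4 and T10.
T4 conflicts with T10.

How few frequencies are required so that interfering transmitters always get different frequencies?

T13, T2, T3, T10 are mutually in conflict, so at least 4 frequencies are needed.
4 frequencies suffice: T13=4, T1=3, T11=4, T2=1, T3=2, T12=1, T14=2, T4=4, T10=3. No two conflicting transmitters share a frequency.

4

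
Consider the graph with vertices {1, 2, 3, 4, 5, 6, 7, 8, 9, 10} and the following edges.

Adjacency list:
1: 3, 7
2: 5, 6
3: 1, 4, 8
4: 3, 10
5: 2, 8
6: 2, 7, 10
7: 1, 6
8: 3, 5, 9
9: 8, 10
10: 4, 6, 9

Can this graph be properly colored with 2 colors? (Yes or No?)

No

The cycle 4-3-8-9-10-4 has odd length 5, so it cannot be 2-colored; at least 3 colors are needed.
So 2 colors are not enough.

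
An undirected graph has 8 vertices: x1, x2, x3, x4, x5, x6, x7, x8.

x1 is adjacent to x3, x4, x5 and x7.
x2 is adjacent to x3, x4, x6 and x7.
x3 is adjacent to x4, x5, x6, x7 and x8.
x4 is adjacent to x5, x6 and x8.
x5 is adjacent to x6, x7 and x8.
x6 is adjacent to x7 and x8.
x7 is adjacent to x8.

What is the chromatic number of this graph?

x3, x4, x5, x6, x8 form a clique, so at least 5 colors are needed.
5 colors suffice: color 1 → {x3}; color 2 → {x4, x7}; color 3 → {x2, x5}; color 4 → {x1, x6}; color 5 → {x8}. Every edge joins two different colors.

5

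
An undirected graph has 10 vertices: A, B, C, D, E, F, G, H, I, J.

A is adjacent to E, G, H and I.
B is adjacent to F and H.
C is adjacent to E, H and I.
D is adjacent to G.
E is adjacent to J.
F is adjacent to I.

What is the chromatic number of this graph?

3

The cycle B-H-C-I-F-B has odd length 5, so it cannot be 2-colored; at least 3 colors are needed.
3 colors suffice: color red → {A, B, C, D, J}; color blue → {E, G, H, I}; color green → {F}. Every edge joins two different colors.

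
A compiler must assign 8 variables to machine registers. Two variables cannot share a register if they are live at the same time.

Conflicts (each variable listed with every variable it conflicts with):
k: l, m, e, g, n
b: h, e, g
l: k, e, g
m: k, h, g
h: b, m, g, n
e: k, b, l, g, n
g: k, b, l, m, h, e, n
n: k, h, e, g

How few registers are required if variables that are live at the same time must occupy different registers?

4

k, l, e, g all conflict with each other, so at least 4 registers are needed.
A valid assignment using 4 registers: k=2, b=4, l=4, m=3, h=2, e=3, g=1, n=4. No two conflicting variables share a register.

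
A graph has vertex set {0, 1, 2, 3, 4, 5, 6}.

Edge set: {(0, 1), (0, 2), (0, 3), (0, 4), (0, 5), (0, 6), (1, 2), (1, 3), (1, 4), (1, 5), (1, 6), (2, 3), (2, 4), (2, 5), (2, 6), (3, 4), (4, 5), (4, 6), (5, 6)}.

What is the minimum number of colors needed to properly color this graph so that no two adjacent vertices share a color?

6

0, 1, 2, 4, 5, 6 are mutually adjacent (a clique of size 6), so at least 6 colors are needed.
A valid assignment using 6 colors: 0=a, 1=d, 2=b, 3=e, 4=c, 5=f, 6=e. Each edge has distinct colors on its endpoints.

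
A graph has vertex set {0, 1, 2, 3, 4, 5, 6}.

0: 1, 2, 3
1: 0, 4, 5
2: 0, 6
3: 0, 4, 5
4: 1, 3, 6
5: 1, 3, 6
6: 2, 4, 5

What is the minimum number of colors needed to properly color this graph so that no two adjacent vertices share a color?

The cycle 3-0-2-6-4-3 has odd length 5, so it cannot be 2-colored; at least 3 colors are needed.
3 colors suffice: color a → {0, 4, 5}; color b → {1, 3, 6}; color c → {2}. Each edge has distinct colors on its endpoints.

3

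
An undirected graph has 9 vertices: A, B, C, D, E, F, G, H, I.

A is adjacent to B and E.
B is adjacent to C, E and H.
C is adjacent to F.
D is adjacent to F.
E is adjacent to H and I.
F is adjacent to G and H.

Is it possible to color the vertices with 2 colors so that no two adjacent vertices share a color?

B, E, H are mutually adjacent, so at least 3 colors are needed.
So 2 colors are not enough.

No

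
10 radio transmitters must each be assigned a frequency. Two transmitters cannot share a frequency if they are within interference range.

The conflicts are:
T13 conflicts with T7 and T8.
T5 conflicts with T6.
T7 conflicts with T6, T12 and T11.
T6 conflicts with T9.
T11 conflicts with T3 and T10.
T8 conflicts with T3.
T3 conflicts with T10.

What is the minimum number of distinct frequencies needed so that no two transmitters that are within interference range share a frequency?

3

T11, T3, T10 are mutually in conflict, so at least 3 frequencies are needed.
3 frequencies suffice: frequency 1 → {T5, T7, T9, T3}; frequency 2 → {T6, T12, T11, T8}; frequency 3 → {T13, T10}. No two conflicting transmitters share a frequency.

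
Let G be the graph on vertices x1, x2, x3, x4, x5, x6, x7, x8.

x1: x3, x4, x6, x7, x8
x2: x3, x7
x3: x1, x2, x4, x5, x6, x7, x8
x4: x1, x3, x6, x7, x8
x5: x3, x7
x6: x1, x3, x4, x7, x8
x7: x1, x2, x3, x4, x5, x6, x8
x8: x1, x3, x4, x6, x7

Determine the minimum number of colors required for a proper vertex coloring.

6

x1, x3, x4, x6, x7, x8 are mutually adjacent (a clique of size 6), so at least 6 colors are needed.
A valid assignment using 6 colors: x1=4, x2=3, x3=1, x4=3, x5=3, x6=6, x7=2, x8=5. Every edge joins two different colors.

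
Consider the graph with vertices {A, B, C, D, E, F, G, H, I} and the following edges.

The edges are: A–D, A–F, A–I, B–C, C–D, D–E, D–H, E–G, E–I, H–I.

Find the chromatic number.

2

C and D are adjacent, so at least 2 colors are needed.
2 colors suffice: color 1 → {B, D, F, G, I}; color 2 → {A, C, E, H}. Each edge has distinct colors on its endpoints.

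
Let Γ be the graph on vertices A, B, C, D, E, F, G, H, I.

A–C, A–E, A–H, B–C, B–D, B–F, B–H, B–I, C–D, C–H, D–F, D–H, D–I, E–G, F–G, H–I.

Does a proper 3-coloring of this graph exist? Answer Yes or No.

No

B, C, D, H are mutually adjacent (a clique of size 4), so at least 4 colors are needed.
So 3 colors are not enough.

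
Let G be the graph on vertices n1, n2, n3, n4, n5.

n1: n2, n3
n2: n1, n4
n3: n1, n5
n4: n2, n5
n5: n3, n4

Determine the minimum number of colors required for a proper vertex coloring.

The cycle n4-n2-n1-n3-n5-n4 has odd length 5, so it cannot be 2-colored; at least 3 colors are needed.
3 colors suffice: color 1 → {n1, n4}; color 2 → {n2, n3}; color 3 → {n5}. No two adjacent vertices share a color.

3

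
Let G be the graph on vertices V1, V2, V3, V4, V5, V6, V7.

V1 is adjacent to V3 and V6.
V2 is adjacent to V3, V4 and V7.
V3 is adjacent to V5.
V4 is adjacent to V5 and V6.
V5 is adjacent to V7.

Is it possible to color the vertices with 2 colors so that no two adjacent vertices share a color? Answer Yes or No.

No

The cycle V6-V4-V5-V3-V1-V6 has odd length 5, so it cannot be 2-colored; at least 3 colors are needed.
So 2 colors are not enough.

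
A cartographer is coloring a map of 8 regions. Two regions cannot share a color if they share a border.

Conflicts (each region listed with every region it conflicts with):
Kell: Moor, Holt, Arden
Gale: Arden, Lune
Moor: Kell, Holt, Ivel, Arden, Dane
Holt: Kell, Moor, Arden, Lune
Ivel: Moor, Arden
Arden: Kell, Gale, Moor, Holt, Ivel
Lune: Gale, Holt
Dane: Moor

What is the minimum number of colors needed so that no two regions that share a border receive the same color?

4

Kell, Moor, Holt, Arden all conflict with each other, so at least 4 colors are needed.
4 colors suffice: color 1 → {Arden, Lune, Dane}; color 2 → {Gale, Moor}; color 3 → {Holt, Ivel}; color 4 → {Kell}. Each listed conflict is separated.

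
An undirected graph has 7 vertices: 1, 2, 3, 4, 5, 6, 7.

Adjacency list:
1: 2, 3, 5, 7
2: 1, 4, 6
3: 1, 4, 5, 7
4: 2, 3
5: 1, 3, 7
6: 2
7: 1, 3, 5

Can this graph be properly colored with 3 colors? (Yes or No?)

No

1, 3, 5, 7 are mutually adjacent (a clique of size 4), so at least 4 colors are needed.
So 3 colors are not enough.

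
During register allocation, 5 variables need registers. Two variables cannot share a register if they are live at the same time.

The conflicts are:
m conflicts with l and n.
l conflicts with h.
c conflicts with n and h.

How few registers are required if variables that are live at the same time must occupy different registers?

3

The cycle h-c-n-m-l-h has odd length 5, so it cannot be 2-colored; at least 3 registers are needed.
A valid assignment using 3 registers: m=3, l=2, c=2, n=1, h=1. Every pair that conflicts lands in different registers.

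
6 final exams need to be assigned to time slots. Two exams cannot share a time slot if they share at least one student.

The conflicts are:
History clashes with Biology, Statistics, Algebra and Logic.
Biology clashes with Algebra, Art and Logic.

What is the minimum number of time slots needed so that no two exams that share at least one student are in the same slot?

3

History, Biology, Logic pairwise conflict, so at least 3 time slots are needed.
3 time slots suffice: History=1, Biology=2, Statistics=2, Algebra=3, Art=1, Logic=3. No two conflicting exams share a time slot.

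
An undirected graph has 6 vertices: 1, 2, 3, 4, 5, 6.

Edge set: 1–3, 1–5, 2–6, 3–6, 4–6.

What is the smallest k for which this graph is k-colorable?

4 and 6 are adjacent, so at least 2 colors are needed.
One proper 2-coloring: 1=red, 2=blue, 3=blue, 4=blue, 5=blue, 6=red. Every edge joins two different colors.

2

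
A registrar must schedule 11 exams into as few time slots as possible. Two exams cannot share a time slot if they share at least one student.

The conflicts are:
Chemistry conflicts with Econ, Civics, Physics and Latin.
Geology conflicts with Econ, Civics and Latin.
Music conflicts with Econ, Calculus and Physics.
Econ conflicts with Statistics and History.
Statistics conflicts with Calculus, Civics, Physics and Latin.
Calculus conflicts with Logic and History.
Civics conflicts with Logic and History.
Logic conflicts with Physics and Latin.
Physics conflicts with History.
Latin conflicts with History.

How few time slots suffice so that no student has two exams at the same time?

2

Music and Physics conflict, so at least 2 time slots are needed.
2 time slots suffice: time slot 1 → {Chemistry, Geology, Music, Statistics, Logic, History}; time slot 2 → {Econ, Calculus, Civics, Physics, Latin}. Every pair that conflicts lands in different time slots.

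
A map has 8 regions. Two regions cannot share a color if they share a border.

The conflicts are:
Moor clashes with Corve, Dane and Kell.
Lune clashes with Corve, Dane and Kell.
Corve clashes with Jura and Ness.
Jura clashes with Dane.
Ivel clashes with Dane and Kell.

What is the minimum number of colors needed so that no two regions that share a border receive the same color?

2

Lune and Dane conflict, so at least 2 colors are needed.
One proper 2-coloring: Moor=2, Lune=2, Corve=1, Jura=2, Ivel=2, Ness=2, Dane=1, Kell=1. No two conflicting regions share a color.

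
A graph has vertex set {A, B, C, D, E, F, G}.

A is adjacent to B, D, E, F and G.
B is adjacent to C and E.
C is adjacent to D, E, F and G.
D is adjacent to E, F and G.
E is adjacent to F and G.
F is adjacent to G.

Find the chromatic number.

C, D, E, F, G are pairwise adjacent (a clique of size 5), so at least 5 colors are needed.
5 colors suffice: A=green, B=blue, C=green, D=yellow, E=red, F=purple, G=blue. No two adjacent vertices share a color.

5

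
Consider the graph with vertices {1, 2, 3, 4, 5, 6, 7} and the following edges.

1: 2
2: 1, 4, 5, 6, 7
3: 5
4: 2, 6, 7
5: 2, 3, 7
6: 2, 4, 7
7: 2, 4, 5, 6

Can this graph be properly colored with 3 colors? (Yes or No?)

No

2, 4, 6, 7 are mutually adjacent (a clique of size 4), so at least 4 colors are needed.
So 3 colors are not enough.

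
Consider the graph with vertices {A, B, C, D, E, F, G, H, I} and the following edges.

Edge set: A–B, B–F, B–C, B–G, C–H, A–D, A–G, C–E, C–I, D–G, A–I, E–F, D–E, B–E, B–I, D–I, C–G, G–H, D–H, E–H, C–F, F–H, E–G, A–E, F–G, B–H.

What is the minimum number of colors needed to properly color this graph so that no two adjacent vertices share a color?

B, C, E, F, G, H are mutually adjacent (a clique of size 6), so at least 6 colors are needed.
6 colors suffice: color 1 → {B, D}; color 2 → {E, I}; color 3 → {G}; color 4 → {A, H}; color 5 → {C}; color 6 → {F}. Every edge joins two different colors.

6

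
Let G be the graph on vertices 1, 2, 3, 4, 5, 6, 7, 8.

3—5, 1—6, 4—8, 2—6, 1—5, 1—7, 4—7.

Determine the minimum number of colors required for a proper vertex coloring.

2

4 and 7 are adjacent, so at least 2 colors are needed.
2 colors suffice: color a → {1, 2, 3, 4}; color b → {5, 6, 7, 8}. No two adjacent vertices share a color.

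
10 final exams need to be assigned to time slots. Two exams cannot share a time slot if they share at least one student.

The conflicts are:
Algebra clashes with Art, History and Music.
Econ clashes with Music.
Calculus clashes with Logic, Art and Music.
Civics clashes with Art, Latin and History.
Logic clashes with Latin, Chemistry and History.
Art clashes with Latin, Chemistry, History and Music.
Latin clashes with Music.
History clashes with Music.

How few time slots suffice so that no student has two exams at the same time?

Algebra, Art, History, Music all conflict with each other, so at least 4 time slots are needed.
4 time slots suffice: Algebra=4, Econ=1, Calculus=3, Civics=2, Logic=1, Art=1, Latin=3, Chemistry=2, History=3, Music=2. Every pair that conflicts lands in different time slots.

4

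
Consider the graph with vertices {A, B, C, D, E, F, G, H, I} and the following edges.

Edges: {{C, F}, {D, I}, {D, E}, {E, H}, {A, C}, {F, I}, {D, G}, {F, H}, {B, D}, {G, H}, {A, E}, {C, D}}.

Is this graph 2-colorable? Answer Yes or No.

The cycle E-A-C-F-H-E has odd length 5, so it cannot be 2-colored; at least 3 colors are needed.
So 2 colors are not enough.

No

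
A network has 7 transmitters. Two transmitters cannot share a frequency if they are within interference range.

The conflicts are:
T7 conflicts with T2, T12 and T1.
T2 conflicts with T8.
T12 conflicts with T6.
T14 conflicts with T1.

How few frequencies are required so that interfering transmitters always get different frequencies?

2

T2 and T8 conflict, so at least 2 frequencies are needed.
A valid assignment using 2 frequencies: T7=1, T2=2, T8=1, T12=2, T6=1, T14=1, T1=2. Each listed conflict is separated.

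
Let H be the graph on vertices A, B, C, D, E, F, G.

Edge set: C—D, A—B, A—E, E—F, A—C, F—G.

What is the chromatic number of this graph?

E and F are adjacent, so at least 2 colors are needed.
2 colors suffice: color 1 → {A, D, F}; color 2 → {B, C, E, G}. No two adjacent vertices share a color.

2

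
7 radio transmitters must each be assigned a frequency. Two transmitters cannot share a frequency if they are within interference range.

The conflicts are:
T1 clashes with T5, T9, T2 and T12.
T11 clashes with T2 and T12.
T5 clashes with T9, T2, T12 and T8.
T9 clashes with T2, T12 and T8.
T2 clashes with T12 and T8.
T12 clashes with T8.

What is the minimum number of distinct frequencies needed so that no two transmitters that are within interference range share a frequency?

5

T5, T9, T2, T12, T8 pairwise conflict, so at least 5 frequencies are needed.
5 frequencies suffice: frequency 1 → {T12}; frequency 2 → {T2}; frequency 3 → {T11, T5}; frequency 4 → {T9}; frequency 5 → {T1, T8}. Each listed conflict is separated.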